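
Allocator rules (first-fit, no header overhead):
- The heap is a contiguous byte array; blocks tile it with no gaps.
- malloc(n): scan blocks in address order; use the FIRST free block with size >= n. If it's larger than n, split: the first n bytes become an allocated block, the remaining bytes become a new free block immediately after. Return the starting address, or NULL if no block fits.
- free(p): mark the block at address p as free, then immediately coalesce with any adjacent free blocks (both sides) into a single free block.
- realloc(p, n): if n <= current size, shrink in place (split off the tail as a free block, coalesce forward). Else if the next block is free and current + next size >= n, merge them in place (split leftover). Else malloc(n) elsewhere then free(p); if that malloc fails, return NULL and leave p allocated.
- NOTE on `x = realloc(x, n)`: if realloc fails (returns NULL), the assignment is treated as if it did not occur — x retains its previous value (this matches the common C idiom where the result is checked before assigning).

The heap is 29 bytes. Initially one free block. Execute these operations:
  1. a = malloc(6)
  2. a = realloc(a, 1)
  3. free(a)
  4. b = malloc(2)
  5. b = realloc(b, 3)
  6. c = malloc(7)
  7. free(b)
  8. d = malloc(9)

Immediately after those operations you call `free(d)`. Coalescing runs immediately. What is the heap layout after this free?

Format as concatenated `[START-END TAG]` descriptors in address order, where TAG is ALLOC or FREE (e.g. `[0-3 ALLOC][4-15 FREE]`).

Op 1: a = malloc(6) -> a = 0; heap: [0-5 ALLOC][6-28 FREE]
Op 2: a = realloc(a, 1) -> a = 0; heap: [0-0 ALLOC][1-28 FREE]
Op 3: free(a) -> (freed a); heap: [0-28 FREE]
Op 4: b = malloc(2) -> b = 0; heap: [0-1 ALLOC][2-28 FREE]
Op 5: b = realloc(b, 3) -> b = 0; heap: [0-2 ALLOC][3-28 FREE]
Op 6: c = malloc(7) -> c = 3; heap: [0-2 ALLOC][3-9 ALLOC][10-28 FREE]
Op 7: free(b) -> (freed b); heap: [0-2 FREE][3-9 ALLOC][10-28 FREE]
Op 8: d = malloc(9) -> d = 10; heap: [0-2 FREE][3-9 ALLOC][10-18 ALLOC][19-28 FREE]
free(d): d = 10 -> block [10-18 ALLOC]; mark free, coalesce with adjacent free neighbors -> [0-2 FREE][3-9 ALLOC][10-28 FREE]

Answer: [0-2 FREE][3-9 ALLOC][10-28 FREE]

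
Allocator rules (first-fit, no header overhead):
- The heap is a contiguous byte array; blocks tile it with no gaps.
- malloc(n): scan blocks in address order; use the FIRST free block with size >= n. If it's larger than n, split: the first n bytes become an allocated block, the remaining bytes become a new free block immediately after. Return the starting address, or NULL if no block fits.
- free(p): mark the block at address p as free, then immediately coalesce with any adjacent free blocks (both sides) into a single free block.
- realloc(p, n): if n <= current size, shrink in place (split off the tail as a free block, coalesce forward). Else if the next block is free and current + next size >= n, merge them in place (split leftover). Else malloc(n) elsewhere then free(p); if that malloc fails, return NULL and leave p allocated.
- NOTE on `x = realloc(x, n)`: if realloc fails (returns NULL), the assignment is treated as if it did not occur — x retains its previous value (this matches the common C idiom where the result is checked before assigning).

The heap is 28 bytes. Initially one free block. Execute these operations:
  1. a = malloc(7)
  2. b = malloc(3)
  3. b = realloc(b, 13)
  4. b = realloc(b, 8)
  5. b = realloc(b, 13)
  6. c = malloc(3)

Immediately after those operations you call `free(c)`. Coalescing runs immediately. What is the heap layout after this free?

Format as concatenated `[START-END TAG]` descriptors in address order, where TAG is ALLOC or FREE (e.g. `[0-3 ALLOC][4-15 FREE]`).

Op 1: a = malloc(7) -> a = 0; heap: [0-6 ALLOC][7-27 FREE]
Op 2: b = malloc(3) -> b = 7; heap: [0-6 ALLOC][7-9 ALLOC][10-27 FREE]
Op 3: b = realloc(b, 13) -> b = 7; heap: [0-6 ALLOC][7-19 ALLOC][20-27 FREE]
Op 4: b = realloc(b, 8) -> b = 7; heap: [0-6 ALLOC][7-14 ALLOC][15-27 FREE]
Op 5: b = realloc(b, 13) -> b = 7; heap: [0-6 ALLOC][7-19 ALLOC][20-27 FREE]
Op 6: c = malloc(3) -> c = 20; heap: [0-6 ALLOC][7-19 ALLOC][20-22 ALLOC][23-27 FREE]
free(c): c = 20 -> block [20-22 ALLOC]; mark free, coalesce with adjacent free neighbors -> [0-6 ALLOC][7-19 ALLOC][20-27 FREE]

Answer: [0-6 ALLOC][7-19 ALLOC][20-27 FREE]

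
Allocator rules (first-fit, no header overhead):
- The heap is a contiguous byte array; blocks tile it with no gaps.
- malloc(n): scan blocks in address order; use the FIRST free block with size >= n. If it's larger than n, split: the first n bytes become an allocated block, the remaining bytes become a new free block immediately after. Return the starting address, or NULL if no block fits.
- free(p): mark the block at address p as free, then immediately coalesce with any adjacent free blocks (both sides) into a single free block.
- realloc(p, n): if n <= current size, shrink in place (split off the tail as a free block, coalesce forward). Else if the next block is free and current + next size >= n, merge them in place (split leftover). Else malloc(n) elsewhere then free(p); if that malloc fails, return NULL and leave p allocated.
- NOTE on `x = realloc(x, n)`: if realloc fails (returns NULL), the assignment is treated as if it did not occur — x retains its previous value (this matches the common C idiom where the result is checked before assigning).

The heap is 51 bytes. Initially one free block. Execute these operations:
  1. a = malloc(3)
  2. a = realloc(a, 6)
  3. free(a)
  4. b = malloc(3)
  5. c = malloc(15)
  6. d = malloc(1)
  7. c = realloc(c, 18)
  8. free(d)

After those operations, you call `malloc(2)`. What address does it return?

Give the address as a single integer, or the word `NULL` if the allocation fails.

Op 1: a = malloc(3) -> a = 0; heap: [0-2 ALLOC][3-50 FREE]
Op 2: a = realloc(a, 6) -> a = 0; heap: [0-5 ALLOC][6-50 FREE]
Op 3: free(a) -> (freed a); heap: [0-50 FREE]
Op 4: b = malloc(3) -> b = 0; heap: [0-2 ALLOC][3-50 FREE]
Op 5: c = malloc(15) -> c = 3; heap: [0-2 ALLOC][3-17 ALLOC][18-50 FREE]
Op 6: d = malloc(1) -> d = 18; heap: [0-2 ALLOC][3-17 ALLOC][18-18 ALLOC][19-50 FREE]
Op 7: c = realloc(c, 18) -> c = 19; heap: [0-2 ALLOC][3-17 FREE][18-18 ALLOC][19-36 ALLOC][37-50 FREE]
Op 8: free(d) -> (freed d); heap: [0-2 ALLOC][3-18 FREE][19-36 ALLOC][37-50 FREE]
malloc(2): first-fit scan over [0-2 ALLOC][3-18 FREE][19-36 ALLOC][37-50 FREE] -> 3

Answer: 3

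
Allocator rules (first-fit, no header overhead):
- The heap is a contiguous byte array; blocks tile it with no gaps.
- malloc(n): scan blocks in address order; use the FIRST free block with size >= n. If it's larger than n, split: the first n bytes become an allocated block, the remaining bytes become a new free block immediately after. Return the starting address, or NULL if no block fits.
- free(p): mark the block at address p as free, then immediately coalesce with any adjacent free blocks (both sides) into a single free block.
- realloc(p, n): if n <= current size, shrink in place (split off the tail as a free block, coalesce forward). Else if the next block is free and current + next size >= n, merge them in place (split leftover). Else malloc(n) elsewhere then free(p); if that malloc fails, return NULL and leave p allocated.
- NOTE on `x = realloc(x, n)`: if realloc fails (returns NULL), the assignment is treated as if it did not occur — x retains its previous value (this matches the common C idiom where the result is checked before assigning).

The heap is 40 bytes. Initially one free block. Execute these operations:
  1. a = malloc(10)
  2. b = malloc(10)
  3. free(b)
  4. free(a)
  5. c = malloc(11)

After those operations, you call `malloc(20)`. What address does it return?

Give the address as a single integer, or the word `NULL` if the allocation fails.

Op 1: a = malloc(10) -> a = 0; heap: [0-9 ALLOC][10-39 FREE]
Op 2: b = malloc(10) -> b = 10; heap: [0-9 ALLOC][10-19 ALLOC][20-39 FREE]
Op 3: free(b) -> (freed b); heap: [0-9 ALLOC][10-39 FREE]
Op 4: free(a) -> (freed a); heap: [0-39 FREE]
Op 5: c = malloc(11) -> c = 0; heap: [0-10 ALLOC][11-39 FREE]
malloc(20): first-fit scan over [0-10 ALLOC][11-39 FREE] -> 11

Answer: 11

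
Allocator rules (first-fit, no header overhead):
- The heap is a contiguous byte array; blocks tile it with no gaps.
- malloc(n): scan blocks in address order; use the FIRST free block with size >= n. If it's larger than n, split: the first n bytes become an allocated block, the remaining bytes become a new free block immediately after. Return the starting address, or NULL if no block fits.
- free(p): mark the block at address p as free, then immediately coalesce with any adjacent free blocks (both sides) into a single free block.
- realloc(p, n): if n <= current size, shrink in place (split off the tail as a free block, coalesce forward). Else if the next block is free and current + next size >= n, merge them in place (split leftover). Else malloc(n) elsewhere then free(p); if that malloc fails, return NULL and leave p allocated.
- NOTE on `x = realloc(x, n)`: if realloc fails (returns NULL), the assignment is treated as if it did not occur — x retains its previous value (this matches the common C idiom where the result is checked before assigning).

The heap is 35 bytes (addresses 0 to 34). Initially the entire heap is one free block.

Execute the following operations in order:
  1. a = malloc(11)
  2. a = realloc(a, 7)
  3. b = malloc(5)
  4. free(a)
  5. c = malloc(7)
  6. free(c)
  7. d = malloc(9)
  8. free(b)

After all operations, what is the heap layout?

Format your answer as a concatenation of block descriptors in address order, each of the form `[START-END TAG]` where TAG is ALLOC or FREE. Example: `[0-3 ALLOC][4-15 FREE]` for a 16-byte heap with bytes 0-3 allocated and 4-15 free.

Op 1: a = malloc(11) -> a = 0; heap: [0-10 ALLOC][11-34 FREE]
Op 2: a = realloc(a, 7) -> a = 0; heap: [0-6 ALLOC][7-34 FREE]
Op 3: b = malloc(5) -> b = 7; heap: [0-6 ALLOC][7-11 ALLOC][12-34 FREE]
Op 4: free(a) -> (freed a); heap: [0-6 FREE][7-11 ALLOC][12-34 FREE]
Op 5: c = malloc(7) -> c = 0; heap: [0-6 ALLOC][7-11 ALLOC][12-34 FREE]
Op 6: free(c) -> (freed c); heap: [0-6 FREE][7-11 ALLOC][12-34 FREE]
Op 7: d = malloc(9) -> d = 12; heap: [0-6 FREE][7-11 ALLOC][12-20 ALLOC][21-34 FREE]
Op 8: free(b) -> (freed b); heap: [0-11 FREE][12-20 ALLOC][21-34 FREE]

Answer: [0-11 FREE][12-20 ALLOC][21-34 FREE]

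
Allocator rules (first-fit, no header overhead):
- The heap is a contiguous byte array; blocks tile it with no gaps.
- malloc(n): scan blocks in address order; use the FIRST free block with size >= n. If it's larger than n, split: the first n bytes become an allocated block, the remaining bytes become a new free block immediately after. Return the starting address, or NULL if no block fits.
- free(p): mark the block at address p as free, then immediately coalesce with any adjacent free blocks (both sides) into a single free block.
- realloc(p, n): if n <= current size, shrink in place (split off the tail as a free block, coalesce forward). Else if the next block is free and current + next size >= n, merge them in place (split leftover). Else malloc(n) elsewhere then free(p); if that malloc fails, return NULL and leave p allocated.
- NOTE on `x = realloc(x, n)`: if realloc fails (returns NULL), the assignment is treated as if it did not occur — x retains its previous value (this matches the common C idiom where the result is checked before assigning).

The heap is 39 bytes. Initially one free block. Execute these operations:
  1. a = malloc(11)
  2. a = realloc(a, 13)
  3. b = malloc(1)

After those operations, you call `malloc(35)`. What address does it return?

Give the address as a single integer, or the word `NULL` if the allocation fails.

Op 1: a = malloc(11) -> a = 0; heap: [0-10 ALLOC][11-38 FREE]
Op 2: a = realloc(a, 13) -> a = 0; heap: [0-12 ALLOC][13-38 FREE]
Op 3: b = malloc(1) -> b = 13; heap: [0-12 ALLOC][13-13 ALLOC][14-38 FREE]
malloc(35): first-fit scan over [0-12 ALLOC][13-13 ALLOC][14-38 FREE] -> NULL

Answer: NULL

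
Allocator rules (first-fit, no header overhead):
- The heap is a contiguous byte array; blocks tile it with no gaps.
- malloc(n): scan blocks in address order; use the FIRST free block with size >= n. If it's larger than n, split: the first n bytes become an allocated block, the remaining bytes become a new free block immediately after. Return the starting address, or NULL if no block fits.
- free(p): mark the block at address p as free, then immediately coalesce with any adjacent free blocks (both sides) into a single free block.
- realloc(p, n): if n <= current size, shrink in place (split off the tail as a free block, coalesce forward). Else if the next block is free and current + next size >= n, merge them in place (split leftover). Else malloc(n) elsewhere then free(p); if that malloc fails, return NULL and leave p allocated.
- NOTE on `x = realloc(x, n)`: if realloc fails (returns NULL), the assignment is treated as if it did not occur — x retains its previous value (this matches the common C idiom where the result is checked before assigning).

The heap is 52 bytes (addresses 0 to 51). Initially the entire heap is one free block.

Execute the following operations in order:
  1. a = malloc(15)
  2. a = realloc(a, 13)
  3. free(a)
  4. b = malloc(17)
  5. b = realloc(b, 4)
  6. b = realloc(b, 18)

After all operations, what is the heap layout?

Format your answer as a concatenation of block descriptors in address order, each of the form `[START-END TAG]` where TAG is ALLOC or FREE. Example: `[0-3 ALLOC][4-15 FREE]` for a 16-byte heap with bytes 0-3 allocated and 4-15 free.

Op 1: a = malloc(15) -> a = 0; heap: [0-14 ALLOC][15-51 FREE]
Op 2: a = realloc(a, 13) -> a = 0; heap: [0-12 ALLOC][13-51 FREE]
Op 3: free(a) -> (freed a); heap: [0-51 FREE]
Op 4: b = malloc(17) -> b = 0; heap: [0-16 ALLOC][17-51 FREE]
Op 5: b = realloc(b, 4) -> b = 0; heap: [0-3 ALLOC][4-51 FREE]
Op 6: b = realloc(b, 18) -> b = 0; heap: [0-17 ALLOC][18-51 FREE]

Answer: [0-17 ALLOC][18-51 FREE]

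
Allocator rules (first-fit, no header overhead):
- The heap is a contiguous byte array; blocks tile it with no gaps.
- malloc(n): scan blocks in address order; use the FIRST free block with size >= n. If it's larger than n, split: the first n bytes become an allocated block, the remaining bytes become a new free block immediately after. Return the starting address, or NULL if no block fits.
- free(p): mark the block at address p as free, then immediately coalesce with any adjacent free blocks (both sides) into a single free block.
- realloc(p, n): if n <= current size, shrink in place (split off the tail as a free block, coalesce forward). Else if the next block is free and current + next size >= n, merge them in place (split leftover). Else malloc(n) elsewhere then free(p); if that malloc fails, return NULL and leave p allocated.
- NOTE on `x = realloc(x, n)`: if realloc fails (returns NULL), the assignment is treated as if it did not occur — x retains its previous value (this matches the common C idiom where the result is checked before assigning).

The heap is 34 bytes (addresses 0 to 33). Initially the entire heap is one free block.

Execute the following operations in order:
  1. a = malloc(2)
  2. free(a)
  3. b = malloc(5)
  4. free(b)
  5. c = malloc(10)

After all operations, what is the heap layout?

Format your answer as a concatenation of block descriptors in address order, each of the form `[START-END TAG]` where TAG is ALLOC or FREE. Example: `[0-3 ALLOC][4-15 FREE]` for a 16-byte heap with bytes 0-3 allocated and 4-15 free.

Answer: [0-9 ALLOC][10-33 FREE]

Derivation:
Op 1: a = malloc(2) -> a = 0; heap: [0-1 ALLOC][2-33 FREE]
Op 2: free(a) -> (freed a); heap: [0-33 FREE]
Op 3: b = malloc(5) -> b = 0; heap: [0-4 ALLOC][5-33 FREE]
Op 4: free(b) -> (freed b); heap: [0-33 FREE]
Op 5: c = malloc(10) -> c = 0; heap: [0-9 ALLOC][10-33 FREE]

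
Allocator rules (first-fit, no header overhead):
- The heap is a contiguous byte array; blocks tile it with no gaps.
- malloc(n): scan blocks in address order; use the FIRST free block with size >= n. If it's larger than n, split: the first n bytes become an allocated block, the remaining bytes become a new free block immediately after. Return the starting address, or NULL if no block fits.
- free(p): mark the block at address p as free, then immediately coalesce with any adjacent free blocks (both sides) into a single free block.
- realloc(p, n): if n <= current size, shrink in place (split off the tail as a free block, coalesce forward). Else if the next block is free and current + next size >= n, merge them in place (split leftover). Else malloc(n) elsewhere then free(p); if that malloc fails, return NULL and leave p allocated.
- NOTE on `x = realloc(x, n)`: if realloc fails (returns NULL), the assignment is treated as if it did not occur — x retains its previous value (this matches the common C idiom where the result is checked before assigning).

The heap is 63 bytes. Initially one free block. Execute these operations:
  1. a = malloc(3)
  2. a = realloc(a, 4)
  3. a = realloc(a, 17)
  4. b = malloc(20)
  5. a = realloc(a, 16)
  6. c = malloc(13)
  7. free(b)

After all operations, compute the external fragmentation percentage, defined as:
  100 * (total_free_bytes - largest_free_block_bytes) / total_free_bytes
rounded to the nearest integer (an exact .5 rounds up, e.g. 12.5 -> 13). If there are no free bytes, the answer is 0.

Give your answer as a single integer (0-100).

Op 1: a = malloc(3) -> a = 0; heap: [0-2 ALLOC][3-62 FREE]
Op 2: a = realloc(a, 4) -> a = 0; heap: [0-3 ALLOC][4-62 FREE]
Op 3: a = realloc(a, 17) -> a = 0; heap: [0-16 ALLOC][17-62 FREE]
Op 4: b = malloc(20) -> b = 17; heap: [0-16 ALLOC][17-36 ALLOC][37-62 FREE]
Op 5: a = realloc(a, 16) -> a = 0; heap: [0-15 ALLOC][16-16 FREE][17-36 ALLOC][37-62 FREE]
Op 6: c = malloc(13) -> c = 37; heap: [0-15 ALLOC][16-16 FREE][17-36 ALLOC][37-49 ALLOC][50-62 FREE]
Op 7: free(b) -> (freed b); heap: [0-15 ALLOC][16-36 FREE][37-49 ALLOC][50-62 FREE]
Free blocks: [21 13] total_free=34 largest=21 -> 100*(34-21)/34 = 1300/34 ≈ 38.235 -> rounds to 38

Answer: 38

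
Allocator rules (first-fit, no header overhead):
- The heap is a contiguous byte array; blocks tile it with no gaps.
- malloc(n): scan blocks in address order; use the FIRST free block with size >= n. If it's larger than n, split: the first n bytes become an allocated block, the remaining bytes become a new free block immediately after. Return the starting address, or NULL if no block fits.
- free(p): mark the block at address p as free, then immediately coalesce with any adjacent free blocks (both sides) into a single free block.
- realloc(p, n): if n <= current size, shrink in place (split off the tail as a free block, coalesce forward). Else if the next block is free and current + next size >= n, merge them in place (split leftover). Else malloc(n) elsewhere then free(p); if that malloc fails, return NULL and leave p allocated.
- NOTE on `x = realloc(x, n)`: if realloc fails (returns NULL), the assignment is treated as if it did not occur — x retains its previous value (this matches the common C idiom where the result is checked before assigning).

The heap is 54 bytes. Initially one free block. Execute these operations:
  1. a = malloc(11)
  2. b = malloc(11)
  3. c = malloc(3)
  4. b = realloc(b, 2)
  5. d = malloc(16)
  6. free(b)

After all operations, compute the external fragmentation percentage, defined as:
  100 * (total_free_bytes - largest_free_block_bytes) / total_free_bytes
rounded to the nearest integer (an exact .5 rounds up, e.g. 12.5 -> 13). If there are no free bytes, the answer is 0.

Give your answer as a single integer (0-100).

Op 1: a = malloc(11) -> a = 0; heap: [0-10 ALLOC][11-53 FREE]
Op 2: b = malloc(11) -> b = 11; heap: [0-10 ALLOC][11-21 ALLOC][22-53 FREE]
Op 3: c = malloc(3) -> c = 22; heap: [0-10 ALLOC][11-21 ALLOC][22-24 ALLOC][25-53 FREE]
Op 4: b = realloc(b, 2) -> b = 11; heap: [0-10 ALLOC][11-12 ALLOC][13-21 FREE][22-24 ALLOC][25-53 FREE]
Op 5: d = malloc(16) -> d = 25; heap: [0-10 ALLOC][11-12 ALLOC][13-21 FREE][22-24 ALLOC][25-40 ALLOC][41-53 FREE]
Op 6: free(b) -> (freed b); heap: [0-10 ALLOC][11-21 FREE][22-24 ALLOC][25-40 ALLOC][41-53 FREE]
Free blocks: [11 13] total_free=24 largest=13 -> 100*(24-13)/24 = 1100/24 ≈ 45.833 -> rounds to 46

Answer: 46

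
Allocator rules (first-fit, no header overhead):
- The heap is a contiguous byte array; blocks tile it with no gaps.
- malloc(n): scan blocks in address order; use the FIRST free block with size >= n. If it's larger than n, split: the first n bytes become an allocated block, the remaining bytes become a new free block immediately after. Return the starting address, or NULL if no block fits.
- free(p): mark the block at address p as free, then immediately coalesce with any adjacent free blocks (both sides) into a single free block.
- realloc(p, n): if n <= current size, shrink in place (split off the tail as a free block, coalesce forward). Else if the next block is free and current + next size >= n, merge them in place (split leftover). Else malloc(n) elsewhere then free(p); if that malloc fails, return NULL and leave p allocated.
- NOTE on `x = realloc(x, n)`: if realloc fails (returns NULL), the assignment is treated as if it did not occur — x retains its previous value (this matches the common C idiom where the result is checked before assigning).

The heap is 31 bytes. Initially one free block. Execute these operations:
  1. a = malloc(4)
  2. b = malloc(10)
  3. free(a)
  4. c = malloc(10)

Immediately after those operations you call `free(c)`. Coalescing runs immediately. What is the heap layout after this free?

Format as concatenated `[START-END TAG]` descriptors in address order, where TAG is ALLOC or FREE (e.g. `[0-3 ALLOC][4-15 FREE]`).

Answer: [0-3 FREE][4-13 ALLOC][14-30 FREE]

Derivation:
Op 1: a = malloc(4) -> a = 0; heap: [0-3 ALLOC][4-30 FREE]
Op 2: b = malloc(10) -> b = 4; heap: [0-3 ALLOC][4-13 ALLOC][14-30 FREE]
Op 3: free(a) -> (freed a); heap: [0-3 FREE][4-13 ALLOC][14-30 FREE]
Op 4: c = malloc(10) -> c = 14; heap: [0-3 FREE][4-13 ALLOC][14-23 ALLOC][24-30 FREE]
free(c): c = 14 -> block [14-23 ALLOC]; mark free, coalesce with adjacent free neighbors -> [0-3 FREE][4-13 ALLOC][14-30 FREE]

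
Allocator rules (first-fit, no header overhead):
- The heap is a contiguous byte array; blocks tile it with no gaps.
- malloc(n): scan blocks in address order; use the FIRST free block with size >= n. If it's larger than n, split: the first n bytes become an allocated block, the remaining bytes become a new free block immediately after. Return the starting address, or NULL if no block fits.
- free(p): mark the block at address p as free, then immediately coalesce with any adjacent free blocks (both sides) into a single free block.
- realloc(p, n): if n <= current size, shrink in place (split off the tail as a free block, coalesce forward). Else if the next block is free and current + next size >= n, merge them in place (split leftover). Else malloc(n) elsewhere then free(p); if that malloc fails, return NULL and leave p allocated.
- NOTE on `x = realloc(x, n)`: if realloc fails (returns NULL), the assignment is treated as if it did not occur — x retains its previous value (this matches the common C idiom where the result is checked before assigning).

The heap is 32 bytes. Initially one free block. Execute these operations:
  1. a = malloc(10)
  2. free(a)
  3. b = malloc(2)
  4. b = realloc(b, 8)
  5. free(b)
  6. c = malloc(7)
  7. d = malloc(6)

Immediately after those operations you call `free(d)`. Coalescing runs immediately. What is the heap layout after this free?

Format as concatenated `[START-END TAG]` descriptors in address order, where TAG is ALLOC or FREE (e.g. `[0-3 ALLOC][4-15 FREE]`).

Answer: [0-6 ALLOC][7-31 FREE]

Derivation:
Op 1: a = malloc(10) -> a = 0; heap: [0-9 ALLOC][10-31 FREE]
Op 2: free(a) -> (freed a); heap: [0-31 FREE]
Op 3: b = malloc(2) -> b = 0; heap: [0-1 ALLOC][2-31 FREE]
Op 4: b = realloc(b, 8) -> b = 0; heap: [0-7 ALLOC][8-31 FREE]
Op 5: free(b) -> (freed b); heap: [0-31 FREE]
Op 6: c = malloc(7) -> c = 0; heap: [0-6 ALLOC][7-31 FREE]
Op 7: d = malloc(6) -> d = 7; heap: [0-6 ALLOC][7-12 ALLOC][13-31 FREE]
free(d): d = 7 -> block [7-12 ALLOC]; mark free, coalesce with adjacent free neighbors -> [0-6 ALLOC][7-31 FREE]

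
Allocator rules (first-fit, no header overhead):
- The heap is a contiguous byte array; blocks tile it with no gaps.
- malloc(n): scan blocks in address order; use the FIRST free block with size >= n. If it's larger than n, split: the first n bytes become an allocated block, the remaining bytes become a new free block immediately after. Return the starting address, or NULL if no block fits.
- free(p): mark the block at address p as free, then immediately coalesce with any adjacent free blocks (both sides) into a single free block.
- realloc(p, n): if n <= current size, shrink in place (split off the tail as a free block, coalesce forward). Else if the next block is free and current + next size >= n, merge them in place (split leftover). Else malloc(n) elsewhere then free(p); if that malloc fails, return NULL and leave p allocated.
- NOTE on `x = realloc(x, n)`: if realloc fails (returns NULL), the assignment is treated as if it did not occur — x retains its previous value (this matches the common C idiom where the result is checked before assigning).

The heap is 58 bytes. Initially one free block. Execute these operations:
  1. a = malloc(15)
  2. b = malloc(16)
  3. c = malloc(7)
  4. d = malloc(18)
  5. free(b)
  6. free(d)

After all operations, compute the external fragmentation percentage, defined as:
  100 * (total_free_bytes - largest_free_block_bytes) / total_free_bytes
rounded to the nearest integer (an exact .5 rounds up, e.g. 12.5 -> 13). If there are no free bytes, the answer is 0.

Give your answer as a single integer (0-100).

Answer: 44

Derivation:
Op 1: a = malloc(15) -> a = 0; heap: [0-14 ALLOC][15-57 FREE]
Op 2: b = malloc(16) -> b = 15; heap: [0-14 ALLOC][15-30 ALLOC][31-57 FREE]
Op 3: c = malloc(7) -> c = 31; heap: [0-14 ALLOC][15-30 ALLOC][31-37 ALLOC][38-57 FREE]
Op 4: d = malloc(18) -> d = 38; heap: [0-14 ALLOC][15-30 ALLOC][31-37 ALLOC][38-55 ALLOC][56-57 FREE]
Op 5: free(b) -> (freed b); heap: [0-14 ALLOC][15-30 FREE][31-37 ALLOC][38-55 ALLOC][56-57 FREE]
Op 6: free(d) -> (freed d); heap: [0-14 ALLOC][15-30 FREE][31-37 ALLOC][38-57 FREE]
Free blocks: [16 20] total_free=36 largest=20 -> 100*(36-20)/36 = 1600/36 ≈ 44.444 -> rounds to 44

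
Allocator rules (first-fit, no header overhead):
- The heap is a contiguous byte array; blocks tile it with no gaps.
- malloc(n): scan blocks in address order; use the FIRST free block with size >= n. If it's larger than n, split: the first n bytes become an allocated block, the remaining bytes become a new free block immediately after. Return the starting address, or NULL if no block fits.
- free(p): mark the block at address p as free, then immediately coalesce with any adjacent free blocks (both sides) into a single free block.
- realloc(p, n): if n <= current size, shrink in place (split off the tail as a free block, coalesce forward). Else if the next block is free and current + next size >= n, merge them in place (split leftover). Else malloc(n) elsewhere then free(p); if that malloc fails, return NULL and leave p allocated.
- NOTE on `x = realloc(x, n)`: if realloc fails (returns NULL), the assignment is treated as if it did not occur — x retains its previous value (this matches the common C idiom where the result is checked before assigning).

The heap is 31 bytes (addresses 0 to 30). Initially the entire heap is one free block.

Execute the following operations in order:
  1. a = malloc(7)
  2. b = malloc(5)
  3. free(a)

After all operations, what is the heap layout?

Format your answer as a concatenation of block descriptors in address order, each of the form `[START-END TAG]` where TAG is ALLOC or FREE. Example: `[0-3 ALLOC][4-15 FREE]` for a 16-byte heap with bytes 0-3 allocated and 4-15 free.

Op 1: a = malloc(7) -> a = 0; heap: [0-6 ALLOC][7-30 FREE]
Op 2: b = malloc(5) -> b = 7; heap: [0-6 ALLOC][7-11 ALLOC][12-30 FREE]
Op 3: free(a) -> (freed a); heap: [0-6 FREE][7-11 ALLOC][12-30 FREE]

Answer: [0-6 FREE][7-11 ALLOC][12-30 FREE]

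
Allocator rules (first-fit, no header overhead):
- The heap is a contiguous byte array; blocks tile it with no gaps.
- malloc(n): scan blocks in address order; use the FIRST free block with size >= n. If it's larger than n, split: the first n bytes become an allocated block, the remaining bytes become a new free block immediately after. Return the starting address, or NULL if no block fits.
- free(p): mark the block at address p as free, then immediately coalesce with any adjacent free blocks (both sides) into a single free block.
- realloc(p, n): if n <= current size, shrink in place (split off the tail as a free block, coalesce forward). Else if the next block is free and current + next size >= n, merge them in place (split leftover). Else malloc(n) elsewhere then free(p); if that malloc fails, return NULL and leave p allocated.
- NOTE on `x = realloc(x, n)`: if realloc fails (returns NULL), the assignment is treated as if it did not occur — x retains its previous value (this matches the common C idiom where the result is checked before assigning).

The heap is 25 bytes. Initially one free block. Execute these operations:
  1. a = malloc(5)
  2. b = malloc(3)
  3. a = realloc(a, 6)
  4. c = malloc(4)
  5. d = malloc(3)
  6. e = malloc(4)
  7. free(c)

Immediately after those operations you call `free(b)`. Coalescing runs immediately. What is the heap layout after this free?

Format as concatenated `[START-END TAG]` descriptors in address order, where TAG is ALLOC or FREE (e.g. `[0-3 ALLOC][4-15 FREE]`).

Answer: [0-7 FREE][8-13 ALLOC][14-16 ALLOC][17-20 ALLOC][21-24 FREE]

Derivation:
Op 1: a = malloc(5) -> a = 0; heap: [0-4 ALLOC][5-24 FREE]
Op 2: b = malloc(3) -> b = 5; heap: [0-4 ALLOC][5-7 ALLOC][8-24 FREE]
Op 3: a = realloc(a, 6) -> a = 8; heap: [0-4 FREE][5-7 ALLOC][8-13 ALLOC][14-24 FREE]
Op 4: c = malloc(4) -> c = 0; heap: [0-3 ALLOC][4-4 FREE][5-7 ALLOC][8-13 ALLOC][14-24 FREE]
Op 5: d = malloc(3) -> d = 14; heap: [0-3 ALLOC][4-4 FREE][5-7 ALLOC][8-13 ALLOC][14-16 ALLOC][17-24 FREE]
Op 6: e = malloc(4) -> e = 17; heap: [0-3 ALLOC][4-4 FREE][5-7 ALLOC][8-13 ALLOC][14-16 ALLOC][17-20 ALLOC][21-24 FREE]
Op 7: free(c) -> (freed c); heap: [0-4 FREE][5-7 ALLOC][8-13 ALLOC][14-16 ALLOC][17-20 ALLOC][21-24 FREE]
free(b): b = 5 -> block [5-7 ALLOC]; mark free, coalesce with adjacent free neighbors -> [0-7 FREE][8-13 ALLOC][14-16 ALLOC][17-20 ALLOC][21-24 FREE]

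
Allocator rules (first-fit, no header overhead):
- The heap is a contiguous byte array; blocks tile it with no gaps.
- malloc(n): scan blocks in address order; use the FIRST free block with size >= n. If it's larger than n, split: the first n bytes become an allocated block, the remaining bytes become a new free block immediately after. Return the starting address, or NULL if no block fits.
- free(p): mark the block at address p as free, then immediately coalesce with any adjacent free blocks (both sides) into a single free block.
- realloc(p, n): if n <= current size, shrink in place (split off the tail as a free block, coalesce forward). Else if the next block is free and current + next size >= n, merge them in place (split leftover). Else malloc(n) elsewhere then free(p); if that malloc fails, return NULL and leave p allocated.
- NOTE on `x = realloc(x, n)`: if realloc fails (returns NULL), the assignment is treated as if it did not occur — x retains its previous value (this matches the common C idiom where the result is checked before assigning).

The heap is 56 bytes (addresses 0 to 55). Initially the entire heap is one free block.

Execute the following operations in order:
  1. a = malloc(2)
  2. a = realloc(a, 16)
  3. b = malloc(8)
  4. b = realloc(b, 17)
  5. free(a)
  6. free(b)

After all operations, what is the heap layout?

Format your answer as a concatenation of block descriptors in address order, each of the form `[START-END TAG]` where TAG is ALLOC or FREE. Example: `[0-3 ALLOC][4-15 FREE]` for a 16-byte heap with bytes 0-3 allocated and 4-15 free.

Answer: [0-55 FREE]

Derivation:
Op 1: a = malloc(2) -> a = 0; heap: [0-1 ALLOC][2-55 FREE]
Op 2: a = realloc(a, 16) -> a = 0; heap: [0-15 ALLOC][16-55 FREE]
Op 3: b = malloc(8) -> b = 16; heap: [0-15 ALLOC][16-23 ALLOC][24-55 FREE]
Op 4: b = realloc(b, 17) -> b = 16; heap: [0-15 ALLOC][16-32 ALLOC][33-55 FREE]
Op 5: free(a) -> (freed a); heap: [0-15 FREE][16-32 ALLOC][33-55 FREE]
Op 6: free(b) -> (freed b); heap: [0-55 FREE]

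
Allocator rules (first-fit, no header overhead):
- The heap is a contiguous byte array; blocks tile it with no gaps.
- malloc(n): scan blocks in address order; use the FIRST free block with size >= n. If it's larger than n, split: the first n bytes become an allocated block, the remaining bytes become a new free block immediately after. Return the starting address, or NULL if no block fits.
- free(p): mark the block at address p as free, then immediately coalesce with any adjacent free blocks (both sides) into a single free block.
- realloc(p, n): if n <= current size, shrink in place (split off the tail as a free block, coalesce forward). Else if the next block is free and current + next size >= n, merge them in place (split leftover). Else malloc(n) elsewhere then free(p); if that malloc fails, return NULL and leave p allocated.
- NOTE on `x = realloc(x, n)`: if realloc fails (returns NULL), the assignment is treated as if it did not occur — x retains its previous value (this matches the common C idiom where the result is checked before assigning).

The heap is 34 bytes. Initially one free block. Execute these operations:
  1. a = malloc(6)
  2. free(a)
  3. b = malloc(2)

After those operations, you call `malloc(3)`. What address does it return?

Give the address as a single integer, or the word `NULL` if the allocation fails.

Answer: 2

Derivation:
Op 1: a = malloc(6) -> a = 0; heap: [0-5 ALLOC][6-33 FREE]
Op 2: free(a) -> (freed a); heap: [0-33 FREE]
Op 3: b = malloc(2) -> b = 0; heap: [0-1 ALLOC][2-33 FREE]
malloc(3): first-fit scan over [0-1 ALLOC][2-33 FREE] -> 2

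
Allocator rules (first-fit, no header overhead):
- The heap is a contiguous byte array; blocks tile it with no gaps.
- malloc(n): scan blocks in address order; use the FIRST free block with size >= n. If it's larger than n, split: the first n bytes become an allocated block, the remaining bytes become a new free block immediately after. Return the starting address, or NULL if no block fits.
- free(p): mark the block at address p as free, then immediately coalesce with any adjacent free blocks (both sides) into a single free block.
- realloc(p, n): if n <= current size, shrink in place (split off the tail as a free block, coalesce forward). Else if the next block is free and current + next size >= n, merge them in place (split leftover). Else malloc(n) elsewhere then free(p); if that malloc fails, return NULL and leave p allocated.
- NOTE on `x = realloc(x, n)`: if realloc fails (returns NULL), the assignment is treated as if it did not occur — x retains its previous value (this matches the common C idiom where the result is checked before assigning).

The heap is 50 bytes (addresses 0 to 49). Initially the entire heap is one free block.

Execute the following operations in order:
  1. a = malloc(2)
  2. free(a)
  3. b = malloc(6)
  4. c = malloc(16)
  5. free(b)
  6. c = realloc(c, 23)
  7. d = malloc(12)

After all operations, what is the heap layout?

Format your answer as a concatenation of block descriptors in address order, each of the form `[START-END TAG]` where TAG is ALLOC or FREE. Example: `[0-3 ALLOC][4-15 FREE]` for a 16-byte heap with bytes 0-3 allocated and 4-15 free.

Answer: [0-5 FREE][6-28 ALLOC][29-40 ALLOC][41-49 FREE]

Derivation:
Op 1: a = malloc(2) -> a = 0; heap: [0-1 ALLOC][2-49 FREE]
Op 2: free(a) -> (freed a); heap: [0-49 FREE]
Op 3: b = malloc(6) -> b = 0; heap: [0-5 ALLOC][6-49 FREE]
Op 4: c = malloc(16) -> c = 6; heap: [0-5 ALLOC][6-21 ALLOC][22-49 FREE]
Op 5: free(b) -> (freed b); heap: [0-5 FREE][6-21 ALLOC][22-49 FREE]
Op 6: c = realloc(c, 23) -> c = 6; heap: [0-5 FREE][6-28 ALLOC][29-49 FREE]
Op 7: d = malloc(12) -> d = 29; heap: [0-5 FREE][6-28 ALLOC][29-40 ALLOC][41-49 FREE]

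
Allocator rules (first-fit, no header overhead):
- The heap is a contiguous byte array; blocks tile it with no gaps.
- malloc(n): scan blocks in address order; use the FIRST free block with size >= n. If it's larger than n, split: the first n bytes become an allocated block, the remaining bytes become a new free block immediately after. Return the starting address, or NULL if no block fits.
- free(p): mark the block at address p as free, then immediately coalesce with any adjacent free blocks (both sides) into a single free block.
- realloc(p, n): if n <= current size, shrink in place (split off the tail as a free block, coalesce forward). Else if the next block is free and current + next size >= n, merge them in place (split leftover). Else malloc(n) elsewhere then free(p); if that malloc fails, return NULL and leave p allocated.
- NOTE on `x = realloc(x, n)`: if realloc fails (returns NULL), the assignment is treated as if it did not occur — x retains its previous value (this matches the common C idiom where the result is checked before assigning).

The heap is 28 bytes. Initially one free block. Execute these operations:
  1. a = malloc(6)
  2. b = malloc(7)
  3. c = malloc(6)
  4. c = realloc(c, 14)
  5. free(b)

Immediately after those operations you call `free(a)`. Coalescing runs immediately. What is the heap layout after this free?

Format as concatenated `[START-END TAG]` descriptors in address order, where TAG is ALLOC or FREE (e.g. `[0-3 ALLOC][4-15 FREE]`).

Op 1: a = malloc(6) -> a = 0; heap: [0-5 ALLOC][6-27 FREE]
Op 2: b = malloc(7) -> b = 6; heap: [0-5 ALLOC][6-12 ALLOC][13-27 FREE]
Op 3: c = malloc(6) -> c = 13; heap: [0-5 ALLOC][6-12 ALLOC][13-18 ALLOC][19-27 FREE]
Op 4: c = realloc(c, 14) -> c = 13; heap: [0-5 ALLOC][6-12 ALLOC][13-26 ALLOC][27-27 FREE]
Op 5: free(b) -> (freed b); heap: [0-5 ALLOC][6-12 FREE][13-26 ALLOC][27-27 FREE]
free(a): a = 0 -> block [0-5 ALLOC]; mark free, coalesce with adjacent free neighbors -> [0-12 FREE][13-26 ALLOC][27-27 FREE]

Answer: [0-12 FREE][13-26 ALLOC][27-27 FREE]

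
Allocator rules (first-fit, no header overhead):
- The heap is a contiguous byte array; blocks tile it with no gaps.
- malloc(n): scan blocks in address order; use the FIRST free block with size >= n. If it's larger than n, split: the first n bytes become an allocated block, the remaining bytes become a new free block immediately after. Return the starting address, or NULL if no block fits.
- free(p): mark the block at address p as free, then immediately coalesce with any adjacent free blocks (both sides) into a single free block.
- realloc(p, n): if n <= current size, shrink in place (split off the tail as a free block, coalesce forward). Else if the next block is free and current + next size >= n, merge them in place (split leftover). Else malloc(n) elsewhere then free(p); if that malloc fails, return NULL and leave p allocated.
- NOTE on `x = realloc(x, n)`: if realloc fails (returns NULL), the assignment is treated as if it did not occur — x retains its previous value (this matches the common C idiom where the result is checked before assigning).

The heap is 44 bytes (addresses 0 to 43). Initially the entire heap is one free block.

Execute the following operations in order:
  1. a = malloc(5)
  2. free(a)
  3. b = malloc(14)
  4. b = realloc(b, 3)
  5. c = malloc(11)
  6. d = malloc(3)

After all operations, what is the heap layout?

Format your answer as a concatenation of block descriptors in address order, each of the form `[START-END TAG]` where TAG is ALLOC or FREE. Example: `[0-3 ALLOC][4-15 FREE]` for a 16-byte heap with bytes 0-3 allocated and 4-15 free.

Op 1: a = malloc(5) -> a = 0; heap: [0-4 ALLOC][5-43 FREE]
Op 2: free(a) -> (freed a); heap: [0-43 FREE]
Op 3: b = malloc(14) -> b = 0; heap: [0-13 ALLOC][14-43 FREE]
Op 4: b = realloc(b, 3) -> b = 0; heap: [0-2 ALLOC][3-43 FREE]
Op 5: c = malloc(11) -> c = 3; heap: [0-2 ALLOC][3-13 ALLOC][14-43 FREE]
Op 6: d = malloc(3) -> d = 14; heap: [0-2 ALLOC][3-13 ALLOC][14-16 ALLOC][17-43 FREE]

Answer: [0-2 ALLOC][3-13 ALLOC][14-16 ALLOC][17-43 FREE]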